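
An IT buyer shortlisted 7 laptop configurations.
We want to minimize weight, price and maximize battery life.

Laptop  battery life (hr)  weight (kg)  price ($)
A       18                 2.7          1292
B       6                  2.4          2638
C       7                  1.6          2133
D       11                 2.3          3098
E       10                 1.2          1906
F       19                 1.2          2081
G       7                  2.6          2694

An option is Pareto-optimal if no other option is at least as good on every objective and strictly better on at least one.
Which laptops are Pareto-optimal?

A, E, F

A: not dominated (best price).
B: dominated by C (battery life 7≥6, weight 1.6≤2.4, price 2133≤2638).
C: dominated by E (battery life 10≥7, weight 1.2≤1.6, price 1906≤2133).
D: dominated by F (battery life 19≥11, weight 1.2≤2.3, price 2081≤3098).
E: not dominated.
F: not dominated (best battery life).
G: dominated by C (battery life 7≥7, weight 1.6≤2.6, price 2133≤2694).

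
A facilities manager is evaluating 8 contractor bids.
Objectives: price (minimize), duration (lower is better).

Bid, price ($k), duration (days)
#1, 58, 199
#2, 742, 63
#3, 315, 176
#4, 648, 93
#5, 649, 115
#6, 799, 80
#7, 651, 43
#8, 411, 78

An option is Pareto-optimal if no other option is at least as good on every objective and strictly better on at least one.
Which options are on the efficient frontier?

#1, #3, #7, #8

#1: not dominated (best price).
#2: dominated by #7 (price 651≤742, duration 43≤63).
#3: not dominated.
#4: dominated by #8 (price 411≤648, duration 78≤93).
#5: dominated by #4 (price 648≤649, duration 93≤115).
#6: dominated by #2 (price 742≤799, duration 63≤80).
#7: not dominated (best duration).
#8: not dominated.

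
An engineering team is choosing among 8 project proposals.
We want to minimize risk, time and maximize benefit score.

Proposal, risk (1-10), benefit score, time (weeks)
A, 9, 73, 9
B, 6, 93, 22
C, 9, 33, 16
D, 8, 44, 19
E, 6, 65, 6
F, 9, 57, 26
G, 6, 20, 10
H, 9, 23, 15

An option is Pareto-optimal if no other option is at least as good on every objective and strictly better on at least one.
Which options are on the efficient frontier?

A, B, E

A: not dominated.
B: not dominated (best benefit score).
C: dominated by A (risk 9≤9, benefit score 73≥33, time 9≤16).
D: dominated by E (risk 6≤8, benefit score 65≥44, time 6≤19).
E: not dominated (best time).
F: dominated by A (risk 9≤9, benefit score 73≥57, time 9≤26).
G: dominated by E (risk 6≤6, benefit score 65≥20, time 6≤10).
H: dominated by A (risk 9≤9, benefit score 73≥23, time 9≤15).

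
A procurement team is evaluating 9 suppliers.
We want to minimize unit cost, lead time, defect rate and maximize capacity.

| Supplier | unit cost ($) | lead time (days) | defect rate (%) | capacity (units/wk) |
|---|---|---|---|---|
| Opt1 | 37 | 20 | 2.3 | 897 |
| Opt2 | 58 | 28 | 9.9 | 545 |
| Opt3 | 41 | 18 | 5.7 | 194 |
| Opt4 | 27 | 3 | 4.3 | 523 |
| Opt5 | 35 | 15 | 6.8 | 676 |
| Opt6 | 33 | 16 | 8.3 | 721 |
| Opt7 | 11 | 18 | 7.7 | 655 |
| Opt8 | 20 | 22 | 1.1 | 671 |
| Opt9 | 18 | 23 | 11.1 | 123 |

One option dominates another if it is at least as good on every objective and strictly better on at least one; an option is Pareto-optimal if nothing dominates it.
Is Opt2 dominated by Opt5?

Opt5 vs Opt2: unit cost 35≤58, lead time 15≤28, defect rate 6.8≤9.9, capacity 676≥545 — Opt5 is at least as good on every objective with at least one strict improvement.

Yes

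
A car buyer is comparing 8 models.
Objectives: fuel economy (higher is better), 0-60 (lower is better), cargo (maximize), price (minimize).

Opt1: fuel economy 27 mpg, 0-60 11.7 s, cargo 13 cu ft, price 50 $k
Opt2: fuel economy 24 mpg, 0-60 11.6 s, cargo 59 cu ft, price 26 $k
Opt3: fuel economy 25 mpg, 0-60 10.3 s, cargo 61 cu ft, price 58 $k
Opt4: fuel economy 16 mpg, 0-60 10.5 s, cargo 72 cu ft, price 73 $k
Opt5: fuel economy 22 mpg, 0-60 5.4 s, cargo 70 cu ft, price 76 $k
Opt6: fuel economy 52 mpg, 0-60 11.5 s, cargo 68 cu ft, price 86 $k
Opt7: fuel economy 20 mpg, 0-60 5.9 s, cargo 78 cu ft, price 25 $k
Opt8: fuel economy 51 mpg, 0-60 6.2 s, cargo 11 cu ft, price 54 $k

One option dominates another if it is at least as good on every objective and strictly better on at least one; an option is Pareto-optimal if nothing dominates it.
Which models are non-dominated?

Opt1: not dominated.
Opt2: not dominated.
Opt3: not dominated.
Opt4: dominated by Opt7 (fuel economy 20≥16, 0-60 5.9≤10.5, cargo 78≥72, price 25≤73).
Opt5: not dominated (best 0-60).
Opt6: not dominated (best fuel economy).
Opt7: not dominated (best cargo).
Opt8: not dominated.

Opt1, Opt2, Opt3, Opt5, Opt6, Opt7, Opt8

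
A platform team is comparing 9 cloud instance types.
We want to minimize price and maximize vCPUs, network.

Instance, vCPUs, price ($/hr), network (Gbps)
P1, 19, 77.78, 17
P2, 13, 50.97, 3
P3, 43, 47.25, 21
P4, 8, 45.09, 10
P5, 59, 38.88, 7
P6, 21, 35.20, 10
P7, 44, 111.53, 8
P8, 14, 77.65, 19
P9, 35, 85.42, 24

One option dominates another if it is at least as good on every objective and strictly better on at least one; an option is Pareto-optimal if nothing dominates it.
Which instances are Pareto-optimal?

P1: dominated by P3 (vCPUs 43≥19, price 47.25≤77.78, network 21≥17).
P2: dominated by P3 (vCPUs 43≥13, price 47.25≤50.97, network 21≥3).
P3: not dominated.
P4: dominated by P6 (vCPUs 21≥8, price 35.20≤45.09, network 10≥10).
P5: not dominated (best vCPUs).
P6: not dominated (best price).
P7: not dominated.
P8: dominated by P3 (vCPUs 43≥14, price 47.25≤77.65, network 21≥19).
P9: not dominated (best network).

P3, P5, P6, P7, P9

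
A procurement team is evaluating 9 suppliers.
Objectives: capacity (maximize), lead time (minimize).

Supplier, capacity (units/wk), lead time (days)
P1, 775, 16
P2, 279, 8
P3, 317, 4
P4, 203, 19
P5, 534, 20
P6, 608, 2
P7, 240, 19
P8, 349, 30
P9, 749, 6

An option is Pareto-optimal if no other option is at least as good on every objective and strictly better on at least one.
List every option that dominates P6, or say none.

P1: worse on lead time (16 vs 2).
P2: worse on capacity (279 vs 608).
P3: worse on capacity (317 vs 608).
P4: worse on capacity (203 vs 608).
P5: worse on capacity (534 vs 608).
P7: worse on capacity (240 vs 608).
P8: worse on capacity (349 vs 608).
P9: worse on lead time (6 vs 2).
No option dominates P6.

none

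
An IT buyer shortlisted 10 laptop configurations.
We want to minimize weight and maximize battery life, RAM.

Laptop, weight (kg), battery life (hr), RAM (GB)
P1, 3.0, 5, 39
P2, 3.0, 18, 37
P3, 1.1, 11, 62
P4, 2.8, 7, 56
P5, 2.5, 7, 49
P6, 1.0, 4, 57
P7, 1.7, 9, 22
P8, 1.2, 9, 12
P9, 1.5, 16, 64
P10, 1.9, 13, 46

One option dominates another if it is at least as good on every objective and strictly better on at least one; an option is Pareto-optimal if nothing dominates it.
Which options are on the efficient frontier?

P2, P3, P6, P9

P1: dominated by P3 (weight 1.1≤3.0, battery life 11≥5, RAM 62≥39).
P2: not dominated (best battery life).
P3: not dominated.
P4: dominated by P3 (weight 1.1≤2.8, battery life 11≥7, RAM 62≥56).
P5: dominated by P3 (weight 1.1≤2.5, battery life 11≥7, RAM 62≥49).
P6: not dominated (best weight).
P7: dominated by P3 (weight 1.1≤1.7, battery life 11≥9, RAM 62≥22).
P8: dominated by P3 (weight 1.1≤1.2, battery life 11≥9, RAM 62≥12).
P9: not dominated (best RAM).
P10: dominated by P9 (weight 1.5≤1.9, battery life 16≥13, RAM 64≥46).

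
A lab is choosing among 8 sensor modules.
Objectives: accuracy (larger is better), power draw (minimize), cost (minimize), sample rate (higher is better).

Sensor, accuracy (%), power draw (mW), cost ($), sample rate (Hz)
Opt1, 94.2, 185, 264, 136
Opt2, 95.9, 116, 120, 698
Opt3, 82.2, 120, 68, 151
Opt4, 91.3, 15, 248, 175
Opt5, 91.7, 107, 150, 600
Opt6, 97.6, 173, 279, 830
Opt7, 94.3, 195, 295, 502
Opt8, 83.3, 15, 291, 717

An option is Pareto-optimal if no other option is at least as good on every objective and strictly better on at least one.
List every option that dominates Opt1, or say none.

Opt2: accuracy 95.9≥94.2, power draw 116≤185, cost 120≤264, sample rate 698≥136 — dominates Opt1.
Others (Opt3, Opt4, Opt5, Opt6, Opt7, Opt8) are each worse than Opt1 on at least one objective.

Opt2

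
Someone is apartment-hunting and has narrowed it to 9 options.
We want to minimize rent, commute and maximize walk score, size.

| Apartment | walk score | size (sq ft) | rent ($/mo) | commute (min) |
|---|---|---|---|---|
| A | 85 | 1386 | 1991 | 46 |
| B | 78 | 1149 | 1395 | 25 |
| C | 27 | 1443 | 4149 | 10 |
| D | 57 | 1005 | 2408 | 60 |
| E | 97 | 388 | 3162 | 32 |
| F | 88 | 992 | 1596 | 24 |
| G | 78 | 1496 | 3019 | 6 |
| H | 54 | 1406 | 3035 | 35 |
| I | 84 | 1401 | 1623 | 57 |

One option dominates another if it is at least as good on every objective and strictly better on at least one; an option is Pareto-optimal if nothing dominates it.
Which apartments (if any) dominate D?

A, B, I

A: walk score 85≥57, size 1386≥1005, rent 1991≤2408, commute 46≤60 — dominates D.
B: walk score 78≥57, size 1149≥1005, rent 1395≤2408, commute 25≤60 — dominates D.
I: walk score 84≥57, size 1401≥1005, rent 1623≤2408, commute 57≤60 — dominates D.
Others (C, E, F, G, H) are each worse than D on at least one objective.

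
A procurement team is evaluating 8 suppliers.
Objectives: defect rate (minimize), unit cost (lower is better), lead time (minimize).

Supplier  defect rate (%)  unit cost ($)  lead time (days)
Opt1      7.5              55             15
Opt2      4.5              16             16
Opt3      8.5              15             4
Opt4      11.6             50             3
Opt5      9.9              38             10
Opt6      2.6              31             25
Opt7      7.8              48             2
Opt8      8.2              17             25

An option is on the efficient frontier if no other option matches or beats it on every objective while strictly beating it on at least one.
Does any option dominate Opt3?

No

Opt1: worse on unit cost (55 vs 15).
Opt2: worse on unit cost (16 vs 15).
Opt4: worse on defect rate (11.6 vs 8.5).
Opt5: worse on defect rate (9.9 vs 8.5).
Opt6: worse on unit cost (31 vs 15).
Opt7: worse on unit cost (48 vs 15).
Opt8: worse on unit cost (17 vs 15).
No option is at least as good as Opt3 on every objective and strictly better on one.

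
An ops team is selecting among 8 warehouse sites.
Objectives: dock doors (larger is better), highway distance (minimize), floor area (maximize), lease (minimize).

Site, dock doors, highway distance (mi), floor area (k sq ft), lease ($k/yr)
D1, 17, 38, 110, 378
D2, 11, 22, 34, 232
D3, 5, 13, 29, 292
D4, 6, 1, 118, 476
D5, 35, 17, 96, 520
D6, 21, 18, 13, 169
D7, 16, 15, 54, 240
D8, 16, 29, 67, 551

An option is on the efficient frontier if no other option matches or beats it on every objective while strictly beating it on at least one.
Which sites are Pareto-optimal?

D1, D2, D3, D4, D5, D6, D7

D1: not dominated.
D2: not dominated.
D3: not dominated.
D4: not dominated (best highway distance).
D5: not dominated (best dock doors).
D6: not dominated (best lease).
D7: not dominated.
D8: dominated by D5 (dock doors 35≥16, highway distance 17≤29, floor area 96≥67, lease 520≤551).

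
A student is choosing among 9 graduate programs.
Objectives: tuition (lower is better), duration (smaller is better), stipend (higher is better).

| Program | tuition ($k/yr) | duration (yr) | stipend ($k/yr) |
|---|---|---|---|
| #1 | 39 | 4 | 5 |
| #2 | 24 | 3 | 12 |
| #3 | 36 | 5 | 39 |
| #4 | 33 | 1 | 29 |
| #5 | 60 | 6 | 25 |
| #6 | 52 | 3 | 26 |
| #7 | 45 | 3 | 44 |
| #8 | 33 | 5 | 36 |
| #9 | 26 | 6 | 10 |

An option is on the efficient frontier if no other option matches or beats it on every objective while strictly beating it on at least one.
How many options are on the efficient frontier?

5

#1: dominated by #2 (tuition 24≤39, duration 3≤4, stipend 12≥5).
#2: not dominated (best tuition).
#3: not dominated.
#4: not dominated (best duration).
#5: dominated by #3 (tuition 36≤60, duration 5≤6, stipend 39≥25).
#6: dominated by #4 (tuition 33≤52, duration 1≤3, stipend 29≥26).
#7: not dominated (best stipend).
#8: not dominated.
#9: dominated by #2 (tuition 24≤26, duration 3≤6, stipend 12≥10).
Pareto-optimal: #2, #3, #4, #7, #8 → 5.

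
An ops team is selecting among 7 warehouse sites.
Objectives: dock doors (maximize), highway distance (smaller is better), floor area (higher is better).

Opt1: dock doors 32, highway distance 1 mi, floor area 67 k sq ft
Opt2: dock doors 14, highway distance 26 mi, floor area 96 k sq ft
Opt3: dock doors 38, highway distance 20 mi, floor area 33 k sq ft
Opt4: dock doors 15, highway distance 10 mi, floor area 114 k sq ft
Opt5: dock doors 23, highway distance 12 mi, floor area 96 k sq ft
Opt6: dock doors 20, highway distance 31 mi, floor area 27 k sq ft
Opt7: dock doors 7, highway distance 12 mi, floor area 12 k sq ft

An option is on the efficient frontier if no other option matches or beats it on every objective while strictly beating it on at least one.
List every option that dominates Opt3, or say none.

Opt1: worse on dock doors (32 vs 38).
Opt2: worse on dock doors (14 vs 38).
Opt4: worse on dock doors (15 vs 38).
Opt5: worse on dock doors (23 vs 38).
Opt6: worse on dock doors (20 vs 38).
Opt7: worse on dock doors (7 vs 38).
No option dominates Opt3.

none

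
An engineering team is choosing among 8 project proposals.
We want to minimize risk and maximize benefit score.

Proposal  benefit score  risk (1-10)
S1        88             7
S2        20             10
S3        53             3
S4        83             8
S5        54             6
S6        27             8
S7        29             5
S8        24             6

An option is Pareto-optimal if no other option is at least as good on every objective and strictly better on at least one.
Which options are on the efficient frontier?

S1, S3, S5

S1: not dominated (best benefit score).
S2: dominated by S1 (benefit score 88≥20, risk 7≤10).
S3: not dominated (best risk).
S4: dominated by S1 (benefit score 88≥83, risk 7≤8).
S5: not dominated.
S6: dominated by S1 (benefit score 88≥27, risk 7≤8).
S7: dominated by S3 (benefit score 53≥29, risk 3≤5).
S8: dominated by S3 (benefit score 53≥24, risk 3≤6).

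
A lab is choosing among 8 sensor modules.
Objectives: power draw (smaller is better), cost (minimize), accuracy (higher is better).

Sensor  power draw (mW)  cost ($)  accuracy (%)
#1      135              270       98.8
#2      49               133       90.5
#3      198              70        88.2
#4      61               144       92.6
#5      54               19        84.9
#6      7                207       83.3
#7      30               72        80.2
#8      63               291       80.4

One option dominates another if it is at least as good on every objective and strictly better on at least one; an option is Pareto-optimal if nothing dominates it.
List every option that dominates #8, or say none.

#2: power draw 49≤63, cost 133≤291, accuracy 90.5≥80.4 — dominates #8.
#4: power draw 61≤63, cost 144≤291, accuracy 92.6≥80.4 — dominates #8.
#5: power draw 54≤63, cost 19≤291, accuracy 84.9≥80.4 — dominates #8.
#6: power draw 7≤63, cost 207≤291, accuracy 83.3≥80.4 — dominates #8.
Others (#1, #3, #7) are each worse than #8 on at least one objective.

#2, #4, #5, #6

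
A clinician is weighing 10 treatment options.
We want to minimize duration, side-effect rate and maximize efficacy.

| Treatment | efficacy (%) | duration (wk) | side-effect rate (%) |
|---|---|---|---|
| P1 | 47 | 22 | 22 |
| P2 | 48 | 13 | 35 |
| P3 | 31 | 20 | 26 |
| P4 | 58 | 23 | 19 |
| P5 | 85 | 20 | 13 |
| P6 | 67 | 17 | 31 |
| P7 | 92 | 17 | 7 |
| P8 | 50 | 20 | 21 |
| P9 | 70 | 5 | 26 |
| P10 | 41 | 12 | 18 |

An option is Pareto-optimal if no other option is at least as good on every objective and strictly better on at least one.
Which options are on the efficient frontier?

P7, P9, P10

P1: dominated by P5 (efficacy 85≥47, duration 20≤22, side-effect rate 13≤22).
P2: dominated by P9 (efficacy 70≥48, duration 5≤13, side-effect rate 26≤35).
P3: dominated by P5 (efficacy 85≥31, duration 20≤20, side-effect rate 13≤26).
P4: dominated by P5 (efficacy 85≥58, duration 20≤23, side-effect rate 13≤19).
P5: dominated by P7 (efficacy 92≥85, duration 17≤20, side-effect rate 7≤13).
P6: dominated by P7 (efficacy 92≥67, duration 17≤17, side-effect rate 7≤31).
P7: not dominated (best efficacy).
P8: dominated by P5 (efficacy 85≥50, duration 20≤20, side-effect rate 13≤21).
P9: not dominated (best duration).
P10: not dominated.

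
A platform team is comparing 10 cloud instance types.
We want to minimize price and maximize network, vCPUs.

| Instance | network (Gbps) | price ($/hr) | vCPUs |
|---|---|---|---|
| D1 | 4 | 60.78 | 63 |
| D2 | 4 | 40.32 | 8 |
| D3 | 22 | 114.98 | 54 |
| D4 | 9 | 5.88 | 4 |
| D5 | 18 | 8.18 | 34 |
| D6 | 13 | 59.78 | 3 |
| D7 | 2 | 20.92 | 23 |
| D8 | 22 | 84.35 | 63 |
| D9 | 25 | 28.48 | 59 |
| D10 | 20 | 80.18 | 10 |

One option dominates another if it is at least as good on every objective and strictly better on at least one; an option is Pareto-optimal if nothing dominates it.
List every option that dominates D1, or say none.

none

D2: worse on vCPUs (8 vs 63).
D3: worse on price (114.98 vs 60.78).
D4: worse on vCPUs (4 vs 63).
D5: worse on vCPUs (34 vs 63).
D6: worse on vCPUs (3 vs 63).
D7: worse on network (2 vs 4).
D8: worse on price (84.35 vs 60.78).
D9: worse on vCPUs (59 vs 63).
D10: worse on price (80.18 vs 60.78).
No option dominates D1.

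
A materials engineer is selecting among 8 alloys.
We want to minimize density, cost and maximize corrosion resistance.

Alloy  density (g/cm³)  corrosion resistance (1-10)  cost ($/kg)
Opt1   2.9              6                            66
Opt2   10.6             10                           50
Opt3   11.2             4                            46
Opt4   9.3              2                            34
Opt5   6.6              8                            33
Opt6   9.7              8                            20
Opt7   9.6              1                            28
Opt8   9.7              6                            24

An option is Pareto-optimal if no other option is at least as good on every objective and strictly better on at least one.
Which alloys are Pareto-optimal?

Opt1: not dominated (best density).
Opt2: not dominated (best corrosion resistance).
Opt3: dominated by Opt5 (density 6.6≤11.2, corrosion resistance 8≥4, cost 33≤46).
Opt4: dominated by Opt5 (density 6.6≤9.3, corrosion resistance 8≥2, cost 33≤34).
Opt5: not dominated.
Opt6: not dominated (best cost).
Opt7: not dominated.
Opt8: dominated by Opt6 (density 9.7≤9.7, corrosion resistance 8≥6, cost 20≤24).

Opt1, Opt2, Opt5, Opt6, Opt7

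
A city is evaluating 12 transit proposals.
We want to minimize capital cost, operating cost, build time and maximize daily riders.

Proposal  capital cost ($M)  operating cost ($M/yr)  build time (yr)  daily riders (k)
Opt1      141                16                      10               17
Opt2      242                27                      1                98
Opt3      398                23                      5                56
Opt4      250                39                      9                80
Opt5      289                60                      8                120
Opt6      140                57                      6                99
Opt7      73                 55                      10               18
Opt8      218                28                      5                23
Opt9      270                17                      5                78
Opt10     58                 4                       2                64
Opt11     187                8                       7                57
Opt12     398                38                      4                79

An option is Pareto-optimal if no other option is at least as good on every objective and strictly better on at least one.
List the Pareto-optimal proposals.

Opt1: dominated by Opt10 (capital cost 58≤141, operating cost 4≤16, build time 2≤10, daily riders 64≥17).
Opt2: not dominated (best build time).
Opt3: dominated by Opt9 (capital cost 270≤398, operating cost 17≤23, build time 5≤5, daily riders 78≥56).
Opt4: dominated by Opt2 (capital cost 242≤250, operating cost 27≤39, build time 1≤9, daily riders 98≥80).
Opt5: not dominated (best daily riders).
Opt6: not dominated.
Opt7: dominated by Opt10 (capital cost 58≤73, operating cost 4≤55, build time 2≤10, daily riders 64≥18).
Opt8: dominated by Opt10 (capital cost 58≤218, operating cost 4≤28, build time 2≤5, daily riders 64≥23).
Opt9: not dominated.
Opt10: not dominated (best capital cost).
Opt11: dominated by Opt10 (capital cost 58≤187, operating cost 4≤8, build time 2≤7, daily riders 64≥57).
Opt12: dominated by Opt2 (capital cost 242≤398, operating cost 27≤38, build time 1≤4, daily riders 98≥79).

Opt2, Opt5, Opt6, Opt9, Opt10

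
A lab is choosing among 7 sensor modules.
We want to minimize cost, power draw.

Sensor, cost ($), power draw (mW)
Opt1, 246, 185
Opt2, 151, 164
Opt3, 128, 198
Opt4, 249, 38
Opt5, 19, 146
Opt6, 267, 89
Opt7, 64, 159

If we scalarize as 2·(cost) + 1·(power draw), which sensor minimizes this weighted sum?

Opt5

Opt1: 2·246 + 1·185 = 677
Opt2: 2·151 + 1·164 = 466
Opt3: 2·128 + 1·198 = 454
Opt4: 2·249 + 1·38 = 536
Opt5: 2·19 + 1·146 = 184
Opt6: 2·267 + 1·89 = 623
Opt7: 2·64 + 1·159 = 287
Lowest: Opt5 at 184.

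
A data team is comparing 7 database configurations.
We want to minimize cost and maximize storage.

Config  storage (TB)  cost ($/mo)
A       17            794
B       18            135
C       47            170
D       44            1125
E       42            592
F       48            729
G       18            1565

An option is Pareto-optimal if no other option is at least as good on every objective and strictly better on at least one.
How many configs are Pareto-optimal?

3

A: dominated by B (storage 18≥17, cost 135≤794).
B: not dominated (best cost).
C: not dominated.
D: dominated by C (storage 47≥44, cost 170≤1125).
E: dominated by C (storage 47≥42, cost 170≤592).
F: not dominated (best storage).
G: dominated by B (storage 18≥18, cost 135≤1565).
Pareto-optimal: B, C, F → 3.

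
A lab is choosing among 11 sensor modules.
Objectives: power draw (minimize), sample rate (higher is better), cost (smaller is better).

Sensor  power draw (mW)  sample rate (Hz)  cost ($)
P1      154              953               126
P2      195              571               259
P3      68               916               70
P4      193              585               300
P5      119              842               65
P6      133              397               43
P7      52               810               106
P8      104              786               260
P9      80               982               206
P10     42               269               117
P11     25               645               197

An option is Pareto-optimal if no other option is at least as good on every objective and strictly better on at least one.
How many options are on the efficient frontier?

P1: not dominated.
P2: dominated by P1 (power draw 154≤195, sample rate 953≥571, cost 126≤259).
P3: not dominated.
P4: dominated by P1 (power draw 154≤193, sample rate 953≥585, cost 126≤300).
P5: not dominated.
P6: not dominated (best cost).
P7: not dominated.
P8: dominated by P3 (power draw 68≤104, sample rate 916≥786, cost 70≤260).
P9: not dominated (best sample rate).
P10: not dominated.
P11: not dominated (best power draw).
Pareto-optimal: P1, P3, P5, P6, P7, P9, P10, P11 → 8.

8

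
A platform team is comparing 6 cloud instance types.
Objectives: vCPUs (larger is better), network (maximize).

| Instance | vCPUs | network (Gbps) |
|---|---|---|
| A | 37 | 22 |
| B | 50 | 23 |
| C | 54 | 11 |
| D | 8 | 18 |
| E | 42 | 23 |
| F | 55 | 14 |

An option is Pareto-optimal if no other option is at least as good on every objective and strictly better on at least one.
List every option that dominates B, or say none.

none

A: worse on vCPUs (37 vs 50).
C: worse on network (11 vs 23).
D: worse on vCPUs (8 vs 50).
E: worse on vCPUs (42 vs 50).
F: worse on network (14 vs 23).
No option dominates B.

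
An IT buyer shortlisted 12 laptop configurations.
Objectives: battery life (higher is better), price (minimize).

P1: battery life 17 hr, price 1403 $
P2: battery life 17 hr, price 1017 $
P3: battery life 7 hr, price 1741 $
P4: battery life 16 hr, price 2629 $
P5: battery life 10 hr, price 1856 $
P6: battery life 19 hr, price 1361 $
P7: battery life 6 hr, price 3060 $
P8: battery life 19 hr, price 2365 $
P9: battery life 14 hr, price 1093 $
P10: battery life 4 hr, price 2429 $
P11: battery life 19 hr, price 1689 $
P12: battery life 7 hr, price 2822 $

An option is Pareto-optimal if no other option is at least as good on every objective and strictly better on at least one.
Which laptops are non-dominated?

P1: dominated by P2 (battery life 17≥17, price 1017≤1403).
P2: not dominated (best price).
P3: dominated by P1 (battery life 17≥7, price 1403≤1741).
P4: dominated by P1 (battery life 17≥16, price 1403≤2629).
P5: dominated by P1 (battery life 17≥10, price 1403≤1856).
P6: not dominated.
P7: dominated by P1 (battery life 17≥6, price 1403≤3060).
P8: dominated by P6 (battery life 19≥19, price 1361≤2365).
P9: dominated by P2 (battery life 17≥14, price 1017≤1093).
P10: dominated by P1 (battery life 17≥4, price 1403≤2429).
P11: dominated by P6 (battery life 19≥19, price 1361≤1689).
P12: dominated by P1 (battery life 17≥7, price 1403≤2822).

P2, P6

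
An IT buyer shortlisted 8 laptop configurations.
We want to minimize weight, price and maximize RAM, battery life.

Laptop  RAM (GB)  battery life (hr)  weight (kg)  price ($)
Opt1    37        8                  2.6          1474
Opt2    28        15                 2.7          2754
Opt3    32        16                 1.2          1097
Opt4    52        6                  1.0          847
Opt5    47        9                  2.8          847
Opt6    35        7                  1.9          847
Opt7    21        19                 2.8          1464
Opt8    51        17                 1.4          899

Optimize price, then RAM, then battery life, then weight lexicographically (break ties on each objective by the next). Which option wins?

Opt4

First minimize price: best is 847, kept {Opt4, Opt5, Opt6}.
Then maximize RAM: best is 52, kept {Opt4}.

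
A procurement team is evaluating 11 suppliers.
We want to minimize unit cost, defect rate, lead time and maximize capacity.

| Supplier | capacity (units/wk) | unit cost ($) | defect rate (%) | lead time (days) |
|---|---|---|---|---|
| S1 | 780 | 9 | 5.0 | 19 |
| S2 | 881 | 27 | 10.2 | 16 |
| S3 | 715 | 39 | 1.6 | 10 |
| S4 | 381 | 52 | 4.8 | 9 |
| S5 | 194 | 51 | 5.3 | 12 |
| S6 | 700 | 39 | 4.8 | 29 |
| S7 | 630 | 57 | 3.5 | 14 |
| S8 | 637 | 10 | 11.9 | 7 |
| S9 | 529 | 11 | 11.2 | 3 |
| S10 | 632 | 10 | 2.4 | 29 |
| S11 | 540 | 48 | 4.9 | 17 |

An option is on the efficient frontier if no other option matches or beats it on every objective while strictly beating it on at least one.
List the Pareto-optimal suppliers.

S1: not dominated (best unit cost).
S2: not dominated (best capacity).
S3: not dominated (best defect rate).
S4: not dominated.
S5: dominated by S3 (capacity 715≥194, unit cost 39≤51, defect rate 1.6≤5.3, lead time 10≤12).
S6: dominated by S3 (capacity 715≥700, unit cost 39≤39, defect rate 1.6≤4.8, lead time 10≤29).
S7: dominated by S3 (capacity 715≥630, unit cost 39≤57, defect rate 1.6≤3.5, lead time 10≤14).
S8: not dominated.
S9: not dominated (best lead time).
S10: not dominated.
S11: dominated by S3 (capacity 715≥540, unit cost 39≤48, defect rate 1.6≤4.9, lead time 10≤17).

S1, S2, S3, S4, S8, S9, S10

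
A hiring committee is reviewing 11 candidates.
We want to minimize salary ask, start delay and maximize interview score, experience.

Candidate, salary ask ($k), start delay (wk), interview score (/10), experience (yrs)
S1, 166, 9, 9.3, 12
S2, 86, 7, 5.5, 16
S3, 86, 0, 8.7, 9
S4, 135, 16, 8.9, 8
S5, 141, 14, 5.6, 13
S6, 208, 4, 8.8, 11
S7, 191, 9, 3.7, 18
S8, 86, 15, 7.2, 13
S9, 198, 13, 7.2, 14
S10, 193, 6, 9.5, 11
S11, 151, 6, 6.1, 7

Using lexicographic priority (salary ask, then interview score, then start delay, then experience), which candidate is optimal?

S3

First minimize salary ask: best is 86, kept {S2, S3, S8}.
Then maximize interview score: best is 8.7, kept {S3}.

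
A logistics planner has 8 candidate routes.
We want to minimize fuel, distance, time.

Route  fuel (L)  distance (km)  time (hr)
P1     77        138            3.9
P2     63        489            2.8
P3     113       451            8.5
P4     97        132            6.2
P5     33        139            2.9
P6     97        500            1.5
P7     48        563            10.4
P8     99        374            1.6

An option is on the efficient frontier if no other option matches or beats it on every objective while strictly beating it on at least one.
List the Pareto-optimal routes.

P1: not dominated.
P2: not dominated.
P3: dominated by P1 (fuel 77≤113, distance 138≤451, time 3.9≤8.5).
P4: not dominated (best distance).
P5: not dominated (best fuel).
P6: not dominated (best time).
P7: dominated by P5 (fuel 33≤48, distance 139≤563, time 2.9≤10.4).
P8: not dominated.

P1, P2, P4, P5, P6, P8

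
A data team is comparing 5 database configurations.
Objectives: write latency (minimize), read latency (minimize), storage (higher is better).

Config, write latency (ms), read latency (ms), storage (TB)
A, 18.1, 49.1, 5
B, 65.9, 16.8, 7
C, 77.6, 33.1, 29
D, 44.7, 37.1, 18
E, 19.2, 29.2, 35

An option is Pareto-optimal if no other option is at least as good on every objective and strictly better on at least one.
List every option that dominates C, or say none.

E: write latency 19.2≤77.6, read latency 29.2≤33.1, storage 35≥29 — dominates C.
Others (A, B, D) are each worse than C on at least one objective.

E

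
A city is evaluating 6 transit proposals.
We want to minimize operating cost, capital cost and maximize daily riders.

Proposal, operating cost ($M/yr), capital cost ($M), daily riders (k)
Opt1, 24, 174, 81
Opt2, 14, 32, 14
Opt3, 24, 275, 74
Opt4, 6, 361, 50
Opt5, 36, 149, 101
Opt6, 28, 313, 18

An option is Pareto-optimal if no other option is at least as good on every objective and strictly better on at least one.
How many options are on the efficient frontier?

Opt1: not dominated.
Opt2: not dominated (best capital cost).
Opt3: dominated by Opt1 (operating cost 24≤24, capital cost 174≤275, daily riders 81≥74).
Opt4: not dominated (best operating cost).
Opt5: not dominated (best daily riders).
Opt6: dominated by Opt1 (operating cost 24≤28, capital cost 174≤313, daily riders 81≥18).
Pareto-optimal: Opt1, Opt2, Opt4, Opt5 → 4.

4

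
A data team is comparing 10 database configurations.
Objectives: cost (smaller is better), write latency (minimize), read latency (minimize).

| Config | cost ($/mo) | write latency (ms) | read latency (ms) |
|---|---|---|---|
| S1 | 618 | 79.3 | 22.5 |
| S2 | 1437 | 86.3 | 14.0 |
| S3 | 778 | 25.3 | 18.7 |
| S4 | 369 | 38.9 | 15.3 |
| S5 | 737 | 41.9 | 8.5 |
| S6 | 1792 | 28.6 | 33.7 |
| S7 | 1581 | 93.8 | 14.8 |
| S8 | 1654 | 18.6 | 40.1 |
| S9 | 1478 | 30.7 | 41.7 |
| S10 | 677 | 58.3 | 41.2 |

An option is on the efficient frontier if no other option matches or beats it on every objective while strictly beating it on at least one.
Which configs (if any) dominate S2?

S5: cost 737≤1437, write latency 41.9≤86.3, read latency 8.5≤14.0 — dominates S2.
Others (S1, S3, S4, S6, S7, S8, S9, S10) are each worse than S2 on at least one objective.

S5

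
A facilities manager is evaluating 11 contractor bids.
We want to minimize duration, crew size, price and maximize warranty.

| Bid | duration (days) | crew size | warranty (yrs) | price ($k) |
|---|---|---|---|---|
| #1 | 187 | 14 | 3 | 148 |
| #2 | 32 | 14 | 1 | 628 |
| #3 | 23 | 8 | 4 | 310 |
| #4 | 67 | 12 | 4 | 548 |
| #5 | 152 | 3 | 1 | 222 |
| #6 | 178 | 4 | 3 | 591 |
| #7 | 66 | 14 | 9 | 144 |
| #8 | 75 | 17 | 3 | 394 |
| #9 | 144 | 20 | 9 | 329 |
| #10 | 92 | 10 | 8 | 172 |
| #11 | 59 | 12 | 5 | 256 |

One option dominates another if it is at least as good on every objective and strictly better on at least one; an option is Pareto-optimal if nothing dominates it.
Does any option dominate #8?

Yes

#3 vs #8: duration 23≤75, crew size 8≤17, warranty 4≥3, price 310≤394 — #3 is at least as good on every objective and strictly better on at least one, so #3 dominates #8.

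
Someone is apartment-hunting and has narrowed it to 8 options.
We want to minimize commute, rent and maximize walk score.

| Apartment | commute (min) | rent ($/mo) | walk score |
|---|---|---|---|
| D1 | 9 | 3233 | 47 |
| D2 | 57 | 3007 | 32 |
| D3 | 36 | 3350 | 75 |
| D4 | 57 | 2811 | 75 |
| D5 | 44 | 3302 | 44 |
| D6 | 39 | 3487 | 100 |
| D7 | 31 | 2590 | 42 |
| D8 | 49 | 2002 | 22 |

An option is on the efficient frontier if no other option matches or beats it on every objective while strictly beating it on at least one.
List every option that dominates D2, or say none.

D4: commute 57≤57, rent 2811≤3007, walk score 75≥32 — dominates D2.
D7: commute 31≤57, rent 2590≤3007, walk score 42≥32 — dominates D2.
Others (D1, D3, D5, D6, D8) are each worse than D2 on at least one objective.

D4, D7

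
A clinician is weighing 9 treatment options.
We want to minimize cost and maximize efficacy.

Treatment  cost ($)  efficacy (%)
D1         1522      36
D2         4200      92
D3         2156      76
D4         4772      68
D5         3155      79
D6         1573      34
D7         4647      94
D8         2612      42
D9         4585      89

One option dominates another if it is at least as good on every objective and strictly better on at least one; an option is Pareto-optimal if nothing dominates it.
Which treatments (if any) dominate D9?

D2

D2: cost 4200≤4585, efficacy 92≥89 — dominates D9.
Others (D1, D3, D4, D5, D6, D7, D8) are each worse than D9 on at least one objective.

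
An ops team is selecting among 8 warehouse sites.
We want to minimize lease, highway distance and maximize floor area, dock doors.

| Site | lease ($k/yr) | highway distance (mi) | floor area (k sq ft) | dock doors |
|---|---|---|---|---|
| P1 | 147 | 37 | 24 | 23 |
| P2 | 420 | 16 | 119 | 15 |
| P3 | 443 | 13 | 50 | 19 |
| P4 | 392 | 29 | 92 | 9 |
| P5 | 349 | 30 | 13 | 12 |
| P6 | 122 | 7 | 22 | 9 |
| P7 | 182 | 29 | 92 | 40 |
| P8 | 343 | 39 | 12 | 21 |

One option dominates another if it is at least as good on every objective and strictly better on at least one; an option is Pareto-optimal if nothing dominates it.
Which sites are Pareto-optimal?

P1, P2, P3, P6, P7

P1: not dominated.
P2: not dominated (best floor area).
P3: not dominated.
P4: dominated by P7 (lease 182≤392, highway distance 29≤29, floor area 92≥92, dock doors 40≥9).
P5: dominated by P7 (lease 182≤349, highway distance 29≤30, floor area 92≥13, dock doors 40≥12).
P6: not dominated (best lease).
P7: not dominated (best dock doors).
P8: dominated by P1 (lease 147≤343, highway distance 37≤39, floor area 24≥12, dock doors 23≥21).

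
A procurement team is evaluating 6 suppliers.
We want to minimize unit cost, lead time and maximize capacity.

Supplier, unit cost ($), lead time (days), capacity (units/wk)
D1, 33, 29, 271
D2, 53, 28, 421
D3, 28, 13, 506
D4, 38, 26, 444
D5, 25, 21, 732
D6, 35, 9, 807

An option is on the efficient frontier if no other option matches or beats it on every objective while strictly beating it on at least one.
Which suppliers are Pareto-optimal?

D3, D5, D6

D1: dominated by D3 (unit cost 28≤33, lead time 13≤29, capacity 506≥271).
D2: dominated by D3 (unit cost 28≤53, lead time 13≤28, capacity 506≥421).
D3: not dominated.
D4: dominated by D3 (unit cost 28≤38, lead time 13≤26, capacity 506≥444).
D5: not dominated (best unit cost).
D6: not dominated (best lead time).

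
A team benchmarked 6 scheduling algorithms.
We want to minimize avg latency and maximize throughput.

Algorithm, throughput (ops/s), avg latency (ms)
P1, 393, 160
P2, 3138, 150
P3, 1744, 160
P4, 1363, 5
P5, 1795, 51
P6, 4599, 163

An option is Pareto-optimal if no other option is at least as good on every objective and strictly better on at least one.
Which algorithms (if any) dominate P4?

none

P1: worse on throughput (393 vs 1363).
P2: worse on avg latency (150 vs 5).
P3: worse on avg latency (160 vs 5).
P5: worse on avg latency (51 vs 5).
P6: worse on avg latency (163 vs 5).
No option dominates P4.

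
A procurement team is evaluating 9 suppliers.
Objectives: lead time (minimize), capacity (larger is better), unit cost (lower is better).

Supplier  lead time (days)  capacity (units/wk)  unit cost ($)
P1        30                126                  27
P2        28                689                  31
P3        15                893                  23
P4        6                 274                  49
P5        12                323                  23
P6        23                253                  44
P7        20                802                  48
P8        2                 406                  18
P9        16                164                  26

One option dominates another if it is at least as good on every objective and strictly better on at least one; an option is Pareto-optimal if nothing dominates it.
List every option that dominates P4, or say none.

P8: lead time 2≤6, capacity 406≥274, unit cost 18≤49 — dominates P4.
Others (P1, P2, P3, P5, P6, P7, P9) are each worse than P4 on at least one objective.

P8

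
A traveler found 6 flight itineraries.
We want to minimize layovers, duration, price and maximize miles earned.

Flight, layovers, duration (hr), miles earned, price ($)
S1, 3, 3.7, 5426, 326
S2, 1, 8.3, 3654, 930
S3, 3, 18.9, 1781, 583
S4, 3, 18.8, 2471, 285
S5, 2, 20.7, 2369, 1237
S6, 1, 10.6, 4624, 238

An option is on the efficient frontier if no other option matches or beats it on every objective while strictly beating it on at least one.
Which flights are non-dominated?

S1: not dominated (best duration).
S2: not dominated.
S3: dominated by S1 (layovers 3≤3, duration 3.7≤18.9, miles earned 5426≥1781, price 326≤583).
S4: dominated by S6 (layovers 1≤3, duration 10.6≤18.8, miles earned 4624≥2471, price 238≤285).
S5: dominated by S2 (layovers 1≤2, duration 8.3≤20.7, miles earned 3654≥2369, price 930≤1237).
S6: not dominated (best price).

S1, S2, S6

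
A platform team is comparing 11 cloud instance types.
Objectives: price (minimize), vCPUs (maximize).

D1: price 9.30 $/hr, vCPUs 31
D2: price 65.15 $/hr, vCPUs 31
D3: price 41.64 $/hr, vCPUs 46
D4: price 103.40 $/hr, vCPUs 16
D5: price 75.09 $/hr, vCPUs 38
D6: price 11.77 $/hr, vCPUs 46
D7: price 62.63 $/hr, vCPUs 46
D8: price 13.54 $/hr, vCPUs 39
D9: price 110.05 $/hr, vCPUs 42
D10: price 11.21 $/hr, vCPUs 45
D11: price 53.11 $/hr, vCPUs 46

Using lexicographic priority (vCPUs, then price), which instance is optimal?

First maximize vCPUs: best is 46, kept {D3, D6, D7, D11}.
Then minimize price: best is 11.77, kept {D6}.

D6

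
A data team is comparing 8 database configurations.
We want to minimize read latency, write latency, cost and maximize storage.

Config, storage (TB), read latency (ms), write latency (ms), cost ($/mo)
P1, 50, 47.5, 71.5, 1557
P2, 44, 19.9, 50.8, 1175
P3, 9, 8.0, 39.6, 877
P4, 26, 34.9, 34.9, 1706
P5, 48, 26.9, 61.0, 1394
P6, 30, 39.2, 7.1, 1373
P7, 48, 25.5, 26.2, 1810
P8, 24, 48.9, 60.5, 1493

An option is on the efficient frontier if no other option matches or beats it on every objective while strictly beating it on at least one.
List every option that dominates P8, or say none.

P2: storage 44≥24, read latency 19.9≤48.9, write latency 50.8≤60.5, cost 1175≤1493 — dominates P8.
P6: storage 30≥24, read latency 39.2≤48.9, write latency 7.1≤60.5, cost 1373≤1493 — dominates P8.
Others (P1, P3, P4, P5, P7) are each worse than P8 on at least one objective.

P2, P6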